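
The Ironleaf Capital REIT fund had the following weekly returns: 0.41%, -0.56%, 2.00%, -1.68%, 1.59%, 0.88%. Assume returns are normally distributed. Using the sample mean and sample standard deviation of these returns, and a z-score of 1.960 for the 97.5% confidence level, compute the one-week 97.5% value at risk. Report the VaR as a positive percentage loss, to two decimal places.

Mean return μ = 2.640 / 6 = 0.4400%
Sample σ = √[Σ(r − μ)² / 5] = √[9.4450 / 5] = √1.8890 = 1.3744%
VaR = −(μ − z·σ) = −(0.4400 − 1.960 × 1.3744) = −(-2.2538) = 2.2538%

2.25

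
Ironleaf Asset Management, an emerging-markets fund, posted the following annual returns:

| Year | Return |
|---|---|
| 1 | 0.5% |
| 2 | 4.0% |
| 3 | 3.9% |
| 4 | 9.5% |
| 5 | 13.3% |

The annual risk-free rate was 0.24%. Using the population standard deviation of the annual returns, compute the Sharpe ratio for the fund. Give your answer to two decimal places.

1.32

Mean return r̄ = 31.20 / 5 = 6.2400%
Σ(r − r̄)² = (0.5 − 6.2400)² + (4 − 6.2400)² + (3.9 − 6.2400)² + … = 103.9120
population σ = √(103.9120 / 5) = √20.7824 = 4.5588%
Sharpe = (r̄ − rf) / σ = (6.2400 − 0.24) / 4.5588 = 6.0000 / 4.5588 = 1.3161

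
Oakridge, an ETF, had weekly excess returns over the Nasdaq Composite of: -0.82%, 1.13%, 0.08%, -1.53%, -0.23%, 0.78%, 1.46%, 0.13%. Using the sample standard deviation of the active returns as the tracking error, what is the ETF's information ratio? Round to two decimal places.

0.13

Mean return r̄ = 1.000 / 8 = 0.1250%
Σ(r − r̄)² = (-0.82 − 0.1250)² + (1.13 − 0.1250)² + (0.08 − 0.1250)² + … = 6.9814
σ = √[6.9814 / 7] = 0.9987%
IR = r̄ / tracking error = 0.1250 / 0.9987 = 0.1252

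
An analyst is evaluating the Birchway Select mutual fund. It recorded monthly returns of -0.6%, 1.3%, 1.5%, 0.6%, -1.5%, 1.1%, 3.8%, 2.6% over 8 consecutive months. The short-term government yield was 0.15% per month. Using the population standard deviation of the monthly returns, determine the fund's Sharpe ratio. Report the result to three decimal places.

0.606

Mean return r̄ = 8.80 / 8 = 1.1000%
Population σ = √[Σ(r − r̄)² / 8] = √[19.6400 / 8] = √2.4550 = 1.5668%
Sharpe = (r̄ − rf) / σ = (1.1000 − 0.15) / 1.5668 = 0.9500 / 1.5668 = 0.6063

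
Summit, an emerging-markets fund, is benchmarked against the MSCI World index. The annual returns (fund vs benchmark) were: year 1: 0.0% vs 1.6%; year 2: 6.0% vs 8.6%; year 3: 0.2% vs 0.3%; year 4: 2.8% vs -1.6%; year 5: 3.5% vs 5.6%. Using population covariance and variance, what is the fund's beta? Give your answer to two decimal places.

0.45

r̄p = 2.5000%,  r̄m = 2.9000%
Cov = Σ(rp − r̄p)(rm − r̄m) / 5 = 6.1060
Var(rm) = Σ(rm − r̄m)² / 5 = 13.6960
β = Cov / Var = 6.1060 / 13.6960 = 0.4458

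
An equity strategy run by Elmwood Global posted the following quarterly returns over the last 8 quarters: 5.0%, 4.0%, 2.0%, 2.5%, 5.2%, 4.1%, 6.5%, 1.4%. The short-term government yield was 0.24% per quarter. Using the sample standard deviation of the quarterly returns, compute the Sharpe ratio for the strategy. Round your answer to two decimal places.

2.05

r̄ = (5 + 4 + 2 + 2.5 + 5.2 + 4.1 + 6.5 + 1.4) / 8 = 30.70 / 8 = 3.8375%
Σ(r − r̄)² = 21.4988; sample σ = √(21.4988/7) = 1.7525%
Sharpe = (r̄ − rf) / σ = (3.8375 − 0.24) / 1.7525 = 3.5975 / 1.7525 = 2.0528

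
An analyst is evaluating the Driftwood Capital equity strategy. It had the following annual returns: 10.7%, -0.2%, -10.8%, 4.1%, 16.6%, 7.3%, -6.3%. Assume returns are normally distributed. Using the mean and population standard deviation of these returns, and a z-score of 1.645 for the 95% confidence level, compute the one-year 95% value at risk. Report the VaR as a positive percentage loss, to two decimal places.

r̄ = (10.7 − 0.2 − 10.8 + 4.1 + 16.6 + 7.3 − 6.3) / 7 = 21.40 / 7 = 3.0571%
Population std dev = √[551.0971 / 7] = 8.8729%
VaR = −(r̄ − z·σ) = −(3.0571 − 1.645 × 8.8729) = −(-11.5388) = 11.5388%

11.54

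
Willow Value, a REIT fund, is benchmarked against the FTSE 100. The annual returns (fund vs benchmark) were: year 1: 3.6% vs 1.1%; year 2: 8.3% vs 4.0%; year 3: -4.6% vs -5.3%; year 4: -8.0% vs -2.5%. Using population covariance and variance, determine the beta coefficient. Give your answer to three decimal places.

r̄p = -0.1750%,  r̄m = -0.6750%
Cov = Σ(rp − r̄p)(rm − r̄m) / 4 = 20.2669
Var(rm) = Σ(rm − r̄m)² / 4 = 12.4319
β = Cov / Var = 20.2669 / 12.4319 = 1.6302

1.630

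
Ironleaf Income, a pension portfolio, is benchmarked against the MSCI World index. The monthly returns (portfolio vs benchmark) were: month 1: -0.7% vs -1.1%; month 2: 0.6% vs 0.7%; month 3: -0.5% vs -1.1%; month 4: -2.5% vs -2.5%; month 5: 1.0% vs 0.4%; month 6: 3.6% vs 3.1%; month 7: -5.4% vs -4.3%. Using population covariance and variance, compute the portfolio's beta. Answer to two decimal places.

1.17

r̄p = -0.5571%,  r̄m = -0.6857%
Cov = Σ(rp − r̄p)(rm − r̄m) / 7 = 5.7280
Var(rm) = Σ(rm − r̄m)² / 7 = 4.8755
β = Cov / Var = 5.7280 / 4.8755 = 1.1749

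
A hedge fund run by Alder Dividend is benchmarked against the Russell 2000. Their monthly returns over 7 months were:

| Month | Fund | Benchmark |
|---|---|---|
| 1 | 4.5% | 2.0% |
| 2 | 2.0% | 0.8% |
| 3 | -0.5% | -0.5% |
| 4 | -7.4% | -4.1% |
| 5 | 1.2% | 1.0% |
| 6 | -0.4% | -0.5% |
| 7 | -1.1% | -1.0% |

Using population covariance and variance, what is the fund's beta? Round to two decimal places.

r̄p = -0.2429%,  r̄m = -0.3286%
Cov = Σ(rp − r̄p)(rm − r̄m) / 7 = 6.1616
Var(rm) = Σ(rm − r̄m)² / 7 = 3.3135
β = Cov / Var = 6.1616 / 3.3135 = 1.8595

1.86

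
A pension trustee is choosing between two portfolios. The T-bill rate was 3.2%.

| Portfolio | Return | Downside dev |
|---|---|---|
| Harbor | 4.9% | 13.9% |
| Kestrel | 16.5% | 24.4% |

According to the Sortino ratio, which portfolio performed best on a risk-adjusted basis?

Kestrel

Harbor: Sortino ratio = (4.9% − 3.2%) / 13.9% = 0.122
Kestrel: Sortino ratio = (16.5% − 3.2%) / 24.4% = 0.545
Highest: Kestrel (0.545).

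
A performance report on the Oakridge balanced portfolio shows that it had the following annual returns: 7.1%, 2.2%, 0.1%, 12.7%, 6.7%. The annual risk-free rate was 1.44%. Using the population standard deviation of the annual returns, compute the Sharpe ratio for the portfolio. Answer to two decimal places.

0.99

r̄ = (7.1 + 2.2 + 0.1 + 12.7 + 6.7) / 5 = 5.7600%
Population std dev = √[95.5520 / 5] = 4.3715%
Sharpe = (r̄ − rf) / σ = (5.7600 − 1.44) / 4.3715 = 4.3200 / 4.3715 = 0.9882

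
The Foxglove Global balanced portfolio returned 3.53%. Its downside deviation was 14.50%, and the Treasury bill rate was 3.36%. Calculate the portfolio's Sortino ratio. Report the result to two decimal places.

Sortino = (Rp − Rf) / σd = (3.53% − 3.36%) / 14.50% = 0.17% / 14.50% = 0.0117

0.01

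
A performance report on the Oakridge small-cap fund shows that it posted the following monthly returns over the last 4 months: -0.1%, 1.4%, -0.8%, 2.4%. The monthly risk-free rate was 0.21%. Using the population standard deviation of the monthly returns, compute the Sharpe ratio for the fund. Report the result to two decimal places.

0.41

r̄ = (-0.1 + 1.4 − 0.8 + 2.4) / 4 = 2.90 / 4 = 0.7250%
Σ(r − r̄)² = 6.2675; population σ = √(6.2675/4) = 1.2517%
Sharpe = (r̄ − rf) / σ = (0.7250 − 0.21) / 1.2517 = 0.5150 / 1.2517 = 0.4114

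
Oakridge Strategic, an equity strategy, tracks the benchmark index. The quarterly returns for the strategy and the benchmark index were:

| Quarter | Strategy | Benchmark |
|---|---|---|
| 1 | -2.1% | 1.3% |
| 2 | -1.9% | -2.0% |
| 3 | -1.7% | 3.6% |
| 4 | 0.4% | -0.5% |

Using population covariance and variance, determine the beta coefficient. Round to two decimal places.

r̄p = -1.3250%,  r̄m = 0.6000%
Cov = Σ(rp − r̄p)(rm − r̄m) / 4 = -0.5175
Var(rm) = Σ(rm − r̄m)² / 4 = 4.3650
β = Cov / Var = -0.5175 / 4.3650 = -0.1186

-0.12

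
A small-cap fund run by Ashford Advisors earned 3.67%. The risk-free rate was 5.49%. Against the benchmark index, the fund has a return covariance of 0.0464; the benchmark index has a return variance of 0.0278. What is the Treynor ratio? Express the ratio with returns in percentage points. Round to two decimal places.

-1.09

β = Cov / Var = 0.0464 / 0.0278 = 1.6691
Treynor = (Rp − Rf) / β = (3.67% − 5.49%) / 1.6691 = -1.82 / 1.6691 = -1.0904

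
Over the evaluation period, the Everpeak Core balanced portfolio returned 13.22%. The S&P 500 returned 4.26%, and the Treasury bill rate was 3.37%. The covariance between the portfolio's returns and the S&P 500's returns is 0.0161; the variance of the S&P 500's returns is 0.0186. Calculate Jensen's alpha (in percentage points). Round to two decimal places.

β = Cov / Var = 0.0161 / 0.0186 = 0.8656
E[R] = Rf + β(Rm − Rf) = 3.37% + 0.8656 × (4.26% − 3.37%) = 4.1404%
α = Rp − E[R] = 13.22% − 4.1404% = 9.0796

9.08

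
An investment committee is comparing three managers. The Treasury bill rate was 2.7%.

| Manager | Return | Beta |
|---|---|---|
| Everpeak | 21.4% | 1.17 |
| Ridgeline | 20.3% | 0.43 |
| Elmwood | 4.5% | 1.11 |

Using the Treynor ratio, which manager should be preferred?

Everpeak: Treynor = (21.4% − 2.7%) / 1.17 = 15.983
Ridgeline: Treynor = (20.3% − 2.7%) / 0.43 = 40.930
Elmwood: Treynor = (4.5% − 2.7%) / 1.11 = 1.622
Highest: Ridgeline (40.930).

Ridgeline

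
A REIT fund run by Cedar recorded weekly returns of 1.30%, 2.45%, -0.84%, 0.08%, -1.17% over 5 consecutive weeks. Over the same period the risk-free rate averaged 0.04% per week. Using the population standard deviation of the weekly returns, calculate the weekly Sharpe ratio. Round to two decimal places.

r̄ = (1.3 + 2.45 − 0.84 + 0.08 − 1.17) / 5 = 1.820 / 5 = 0.3640%
Σ(r − r̄)² = 9.1109; population σ = √(9.1109/5) = 1.3499%
Sharpe = (r̄ − rf) / σ = (0.3640 − 0.04) / 1.3499 = 0.3240 / 1.3499 = 0.2400

0.24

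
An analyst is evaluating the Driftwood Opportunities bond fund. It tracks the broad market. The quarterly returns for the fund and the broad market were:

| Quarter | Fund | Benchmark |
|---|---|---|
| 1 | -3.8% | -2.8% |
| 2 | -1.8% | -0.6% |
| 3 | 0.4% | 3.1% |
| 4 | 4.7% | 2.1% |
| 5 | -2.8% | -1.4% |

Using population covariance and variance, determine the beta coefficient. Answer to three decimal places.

r̄p = -0.6600%,  r̄m = 0.0800%
Cov = Σ(rp − r̄p)(rm − r̄m) / 5 = 5.4028
Var(rm) = Σ(rm − r̄m)² / 5 = 4.8296
β = Cov / Var = 5.4028 / 4.8296 = 1.1187

1.119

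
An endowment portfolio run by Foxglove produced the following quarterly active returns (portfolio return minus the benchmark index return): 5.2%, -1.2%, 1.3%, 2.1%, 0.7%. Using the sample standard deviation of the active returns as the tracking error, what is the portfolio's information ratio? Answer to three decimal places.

0.692

r̄ = (5.2 − 1.2 + 1.3 + 2.1 + 0.7) / 5 = 1.6200%
Σ(r − r̄)² = 21.9480; sample σ = √(21.9480/4) = 2.3424%
IR = r̄ / tracking error = 1.6200 / 2.3424 = 0.6916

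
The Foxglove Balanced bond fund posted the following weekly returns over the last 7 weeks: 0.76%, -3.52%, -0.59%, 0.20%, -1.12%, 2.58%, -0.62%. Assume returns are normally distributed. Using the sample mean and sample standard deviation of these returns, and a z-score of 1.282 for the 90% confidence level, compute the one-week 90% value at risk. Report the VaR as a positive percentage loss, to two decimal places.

2.72

Mean return r̄ = -2.310 / 7 = -0.3300%
Sample std dev = √[20.8890 / 6] = 1.8659%
VaR = −(r̄ − z·σ) = −(-0.3300 − 1.282 × 1.8659) = −(-2.7221) = 2.7221%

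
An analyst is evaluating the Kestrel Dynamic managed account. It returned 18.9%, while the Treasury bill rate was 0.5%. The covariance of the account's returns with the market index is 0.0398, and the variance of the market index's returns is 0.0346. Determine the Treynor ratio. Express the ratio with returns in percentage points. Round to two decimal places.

β = Cov / Var = 0.0398 / 0.0346 = 1.1503
Treynor = (Rp − Rf) / β = (18.9% − 0.5%) / 1.1503 = 18.40 / 1.1503 = 15.9958

16.00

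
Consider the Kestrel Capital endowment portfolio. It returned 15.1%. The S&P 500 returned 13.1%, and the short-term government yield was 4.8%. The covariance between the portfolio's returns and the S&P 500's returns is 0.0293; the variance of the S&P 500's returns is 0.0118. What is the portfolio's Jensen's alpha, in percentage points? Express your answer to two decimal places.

β = Cov / Var = 0.0293 / 0.0118 = 2.4831
E[R] = Rf + β(Rm − Rf) = 4.8% + 2.4831 × (13.1% − 4.8%) = 25.4097%
α = Rp − E[R] = 15.1% − 25.4097% = -10.3097

-10.31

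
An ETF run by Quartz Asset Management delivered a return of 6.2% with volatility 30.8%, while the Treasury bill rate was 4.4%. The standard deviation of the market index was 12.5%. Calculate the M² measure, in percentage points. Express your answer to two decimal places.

5.13

Sharpe = (Rp − Rf) / σp = (6.2% − 4.4%) / 30.8% = 0.0584
M² = Rf + Sharpe × σm = 4.4% + 0.0584 × 12.5% = 5.1300%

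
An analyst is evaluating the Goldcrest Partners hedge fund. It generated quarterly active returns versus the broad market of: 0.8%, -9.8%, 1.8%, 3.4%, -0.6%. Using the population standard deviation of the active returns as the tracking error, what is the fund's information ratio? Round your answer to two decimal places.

r̄ = (0.8 − 9.8 + 1.8 + 3.4 − 0.6) / 5 = -0.8800%
Population σ = √[Σ(r − r̄)² / 5] = √[107.9680 / 5] = √21.5936 = 4.6469%
IR = r̄ / tracking error = -0.8800 / 4.6469 = -0.1894

-0.19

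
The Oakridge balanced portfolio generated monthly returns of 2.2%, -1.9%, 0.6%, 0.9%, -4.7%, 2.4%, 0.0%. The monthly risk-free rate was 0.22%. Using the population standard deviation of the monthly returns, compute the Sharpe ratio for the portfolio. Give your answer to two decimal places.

-0.13

Mean return r̄ = -0.50 / 7 = -0.0714%
Σ(r − r̄)² = (2.2 − (-0.0714))² + (-1.9 − (-0.0714))² + … = 37.4343
σ = √[37.4343 / 7] = 2.3125%
Sharpe = (r̄ − rf) / σ = (-0.0714 − 0.22) / 2.3125 = -0.2914 / 2.3125 = -0.1260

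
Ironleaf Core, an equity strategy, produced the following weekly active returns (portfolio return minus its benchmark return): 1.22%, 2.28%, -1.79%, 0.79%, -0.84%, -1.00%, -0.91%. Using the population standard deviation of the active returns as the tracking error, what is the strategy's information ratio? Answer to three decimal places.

-0.026

r̄ = (1.22 + 2.28 − 1.79 + 0.79 − 0.84 − 1 − 0.91) / 7 = -0.0357%
Σ(r − r̄)² = 13.0398; population σ = √(13.0398/7) = 1.3649%
IR = r̄ / tracking error = -0.0357 / 1.3649 = -0.0262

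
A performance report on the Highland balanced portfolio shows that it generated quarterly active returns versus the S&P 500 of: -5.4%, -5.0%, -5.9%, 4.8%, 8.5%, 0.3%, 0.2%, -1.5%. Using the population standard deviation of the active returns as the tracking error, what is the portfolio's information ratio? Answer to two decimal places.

-0.10

μ = (-5.4 − 5 − 5.9 + 4.8 + 8.5 + 0.3 + 0.2 − 1.5) / 8 = -4.00 / 8 = -0.5000%
Population std dev = √[184.6400 / 8] = 4.8042%
IR = μ / tracking error = -0.5000 / 4.8042 = -0.1041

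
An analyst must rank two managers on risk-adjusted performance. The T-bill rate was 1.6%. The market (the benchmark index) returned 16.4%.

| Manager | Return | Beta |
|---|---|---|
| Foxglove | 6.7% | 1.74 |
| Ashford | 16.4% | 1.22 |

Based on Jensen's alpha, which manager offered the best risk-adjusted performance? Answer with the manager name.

Ashford

Foxglove: α = 6.7% − [1.6% + 1.74 × (16.4% − 1.6%)] = -20.652
Ashford: α = 16.4% − [1.6% + 1.22 × (16.4% − 1.6%)] = -3.256
Highest: Ashford (-3.256).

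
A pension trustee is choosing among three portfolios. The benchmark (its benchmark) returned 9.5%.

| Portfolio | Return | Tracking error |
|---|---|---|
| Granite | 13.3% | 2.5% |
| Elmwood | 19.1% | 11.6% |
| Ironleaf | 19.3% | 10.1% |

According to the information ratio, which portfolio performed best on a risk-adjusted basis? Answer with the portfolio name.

Granite

Granite: IR = (13.3% − 9.5%) / 2.5% = 1.520
Elmwood: IR = (19.1% − 9.5%) / 11.6% = 0.828
Ironleaf: IR = (19.3% − 9.5%) / 10.1% = 0.970
Highest: Granite (1.520).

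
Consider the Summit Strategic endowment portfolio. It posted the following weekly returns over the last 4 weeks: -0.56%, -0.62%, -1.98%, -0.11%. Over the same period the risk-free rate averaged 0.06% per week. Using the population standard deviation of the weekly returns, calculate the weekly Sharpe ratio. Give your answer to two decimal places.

-1.25

r̄ = (-0.56 − 0.62 − 1.98 − 0.11) / 4 = -0.8175%
Population σ = √[Σ(r − r̄)² / 4] = √[1.9573 / 4] = √0.4893 = 0.6995%
Sharpe = (r̄ − rf) / σ = (-0.8175 − 0.06) / 0.6995 = -0.8775 / 0.6995 = -1.2545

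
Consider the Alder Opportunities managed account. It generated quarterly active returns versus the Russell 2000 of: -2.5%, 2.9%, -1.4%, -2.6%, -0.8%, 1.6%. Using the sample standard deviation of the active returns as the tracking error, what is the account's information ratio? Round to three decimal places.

-0.208

μ = (-2.5 + 2.9 − 1.4 − 2.6 − 0.8 + 1.6) / 6 = -0.4667%
Sample σ = √[Σ(r − μ)² / 5] = √[25.2733 / 5] = √5.0547 = 2.2483%
IR = μ / tracking error = -0.4667 / 2.2483 = -0.2076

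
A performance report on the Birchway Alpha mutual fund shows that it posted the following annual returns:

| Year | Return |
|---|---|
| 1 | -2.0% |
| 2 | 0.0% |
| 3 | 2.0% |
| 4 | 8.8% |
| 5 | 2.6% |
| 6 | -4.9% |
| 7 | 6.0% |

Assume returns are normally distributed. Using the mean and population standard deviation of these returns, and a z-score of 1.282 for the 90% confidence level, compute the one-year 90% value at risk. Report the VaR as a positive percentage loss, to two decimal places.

3.74

Mean return r̄ = 12.50 / 7 = 1.7857%
Σ(r − r̄)² = (-2 − 1.7857)² + (0 − 1.7857)² + … = 129.8886
population σ = √(129.8886 / 7) = √18.5555 = 4.3076%
VaR = −(r̄ − z·σ) = −(1.7857 − 1.282 × 4.3076) = −(-3.7366) = 3.7366%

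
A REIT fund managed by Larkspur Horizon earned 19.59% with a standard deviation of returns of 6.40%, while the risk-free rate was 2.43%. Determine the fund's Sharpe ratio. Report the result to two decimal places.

2.68

Sharpe = (Rp − Rf) / σp = (19.59% − 2.43%) / 6.40% = 17.16% / 6.40% = 2.6813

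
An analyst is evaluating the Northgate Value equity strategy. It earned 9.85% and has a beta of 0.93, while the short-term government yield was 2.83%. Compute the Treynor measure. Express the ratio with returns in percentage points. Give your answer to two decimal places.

7.55

Treynor = (Rp − Rf) / β = (9.85% − 2.83%) / 0.93 = 7.02 / 0.93 = 7.5484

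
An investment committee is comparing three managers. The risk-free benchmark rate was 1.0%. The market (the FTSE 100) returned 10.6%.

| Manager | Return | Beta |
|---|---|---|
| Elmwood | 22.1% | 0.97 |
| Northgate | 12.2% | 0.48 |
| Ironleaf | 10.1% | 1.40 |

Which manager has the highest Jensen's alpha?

Elmwood: α = 22.1% − [1.0% + 0.97 × (10.6% − 1.0%)] = 11.788
Northgate: α = 12.2% − [1.0% + 0.48 × (10.6% − 1.0%)] = 6.592
Ironleaf: α = 10.1% − [1.0% + 1.40 × (10.6% − 1.0%)] = -4.340
Highest: Elmwood (11.788).

Elmwood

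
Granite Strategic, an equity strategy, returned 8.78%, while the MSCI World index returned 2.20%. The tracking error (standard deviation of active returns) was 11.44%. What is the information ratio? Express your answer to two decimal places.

IR = (Rp − Rb) / TE = (8.78% − 2.20%) / 11.44% = 6.58% / 11.44% = 0.5752

0.58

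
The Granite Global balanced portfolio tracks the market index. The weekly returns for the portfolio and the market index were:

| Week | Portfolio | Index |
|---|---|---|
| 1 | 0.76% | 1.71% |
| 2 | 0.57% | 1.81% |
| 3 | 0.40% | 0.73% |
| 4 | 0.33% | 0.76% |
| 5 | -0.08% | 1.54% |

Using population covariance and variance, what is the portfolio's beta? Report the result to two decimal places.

0.14

r̄p = 0.3960%,  r̄m = 1.3100%
Cov = Σ(rp − r̄p)(rm − r̄m) / 5 = 0.0314
Var(rm) = Σ(rm − r̄m)² / 5 = 0.2204
β = Cov / Var = 0.0314 / 0.2204 = 0.1425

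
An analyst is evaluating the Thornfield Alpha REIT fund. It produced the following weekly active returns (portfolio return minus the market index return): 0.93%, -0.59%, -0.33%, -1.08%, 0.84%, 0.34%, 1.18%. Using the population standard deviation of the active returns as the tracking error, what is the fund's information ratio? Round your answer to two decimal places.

0.23

μ = (0.93 − 0.59 − 0.33 − 1.08 + 0.84 + 0.34 + 1.18) / 7 = 1.290 / 7 = 0.1843%
Population σ = √[Σ(r − μ)² / 7] = √[4.4642 / 7] = √0.6377 = 0.7986%
IR = μ / tracking error = 0.1843 / 0.7986 = 0.2308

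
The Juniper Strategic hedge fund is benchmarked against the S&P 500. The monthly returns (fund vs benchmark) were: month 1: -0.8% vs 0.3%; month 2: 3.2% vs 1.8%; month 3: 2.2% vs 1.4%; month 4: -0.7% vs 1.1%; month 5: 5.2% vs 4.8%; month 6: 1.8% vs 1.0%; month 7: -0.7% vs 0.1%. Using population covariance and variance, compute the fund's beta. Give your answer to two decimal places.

r̄p = 1.4571%,  r̄m = 1.5000%
Cov = Σ(rp − r̄p)(rm − r̄m) / 7 = 2.7457
Var(rm) = Σ(rm − r̄m)² / 7 = 2.1143
β = Cov / Var = 2.7457 / 2.1143 = 1.2986

1.30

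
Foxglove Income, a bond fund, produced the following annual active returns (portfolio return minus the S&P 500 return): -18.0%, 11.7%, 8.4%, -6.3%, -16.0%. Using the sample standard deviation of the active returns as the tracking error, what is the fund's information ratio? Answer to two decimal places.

-0.30

r̄ = (-18 + 11.7 + 8.4 − 6.3 − 16) / 5 = -4.0400%
Sample std dev = √[745.5320 / 4] = 13.6522%
IR = r̄ / tracking error = -4.0400 / 13.6522 = -0.2959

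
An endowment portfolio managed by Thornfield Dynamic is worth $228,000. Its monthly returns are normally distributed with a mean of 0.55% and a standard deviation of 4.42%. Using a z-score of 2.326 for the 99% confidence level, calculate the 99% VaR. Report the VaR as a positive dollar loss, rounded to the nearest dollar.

Return at the 99% tail: μ − z·σ = 0.55% − 2.326 × 4.42% = 0.55 − 10.28092 = -9.73092%
VaR = −(-9.73092%) × $228,000 = 9.73092% × $228,000 = $22,186

$22,186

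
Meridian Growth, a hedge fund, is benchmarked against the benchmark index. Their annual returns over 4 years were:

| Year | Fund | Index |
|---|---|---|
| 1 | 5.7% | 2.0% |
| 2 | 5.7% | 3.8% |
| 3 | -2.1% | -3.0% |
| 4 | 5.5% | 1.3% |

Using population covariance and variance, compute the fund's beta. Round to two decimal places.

r̄p = 3.7000%,  r̄m = 1.0250%
Cov = Σ(rp − r̄p)(rm − r̄m) / 4 = 7.8350
Var(rm) = Σ(rm − r̄m)² / 4 = 6.2319
β = Cov / Var = 7.8350 / 6.2319 = 1.2572

1.26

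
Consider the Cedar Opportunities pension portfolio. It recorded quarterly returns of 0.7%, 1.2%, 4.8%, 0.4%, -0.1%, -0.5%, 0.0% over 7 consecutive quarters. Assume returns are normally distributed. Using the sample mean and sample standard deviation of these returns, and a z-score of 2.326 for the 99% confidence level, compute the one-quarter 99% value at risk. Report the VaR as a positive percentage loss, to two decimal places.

3.25

Mean return μ = 6.50 / 7 = 0.9286%
Σ(r − μ)² = (0.7 − 0.9286)² + (1.2 − 0.9286)² + … = 19.3543
sample σ = √(19.3543 / 6) = √3.2257 = 1.7960%
VaR = −(μ − z·σ) = −(0.9286 − 2.326 × 1.7960) = −(-3.2489) = 3.2489%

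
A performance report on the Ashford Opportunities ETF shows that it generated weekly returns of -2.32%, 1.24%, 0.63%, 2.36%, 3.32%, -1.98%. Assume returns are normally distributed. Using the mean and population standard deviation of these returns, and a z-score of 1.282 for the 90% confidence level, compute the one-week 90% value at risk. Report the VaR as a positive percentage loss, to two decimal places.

Mean return μ = 3.250 / 6 = 0.5417%
Σ(r − μ)² = (-2.32 − 0.5417)² + (1.24 − 0.5417)² + (0.63 − 0.5417)² + … = 26.0689
population σ = √(26.0689 / 6) = √4.3448 = 2.0844%
VaR = −(μ − z·σ) = −(0.5417 − 1.282 × 2.0844) = −(-2.1305) = 2.1305%

2.13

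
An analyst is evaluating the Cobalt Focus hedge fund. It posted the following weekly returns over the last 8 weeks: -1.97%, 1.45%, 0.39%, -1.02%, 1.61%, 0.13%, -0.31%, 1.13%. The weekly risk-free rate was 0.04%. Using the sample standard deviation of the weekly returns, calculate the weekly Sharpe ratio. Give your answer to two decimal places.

r̄ = (-1.97 + 1.45 + 0.39 − 1.02 + 1.61 + 0.13 − 0.31 + 1.13) / 8 = 1.410 / 8 = 0.1763%
Sample σ = √[Σ(r − r̄)² / 7] = √[10.9094 / 7] = √1.5585 = 1.2484%
Sharpe = (r̄ − rf) / σ = (0.1763 − 0.04) / 1.2484 = 0.1363 / 1.2484 = 0.1092

0.11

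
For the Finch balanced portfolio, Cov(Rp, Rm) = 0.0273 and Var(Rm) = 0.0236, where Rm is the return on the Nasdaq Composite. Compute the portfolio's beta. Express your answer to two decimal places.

β = Cov(Rp, Rm) / Var(Rm) = 0.0273 / 0.0236 = 1.1568

1.16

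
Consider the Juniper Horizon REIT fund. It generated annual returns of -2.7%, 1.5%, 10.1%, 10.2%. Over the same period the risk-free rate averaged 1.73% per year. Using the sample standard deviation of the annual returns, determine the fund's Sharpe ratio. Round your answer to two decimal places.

μ = (-2.7 + 1.5 + 10.1 + 10.2) / 4 = 19.10 / 4 = 4.7750%
Σ(r − μ)² = (-2.7 − 4.7750)² + (1.5 − 4.7750)² + … = 124.3875
σ = √[124.3875 / 3] = 6.4391%
Sharpe = (μ − rf) / σ = (4.7750 − 1.73) / 6.4391 = 3.0450 / 6.4391 = 0.4729

0.47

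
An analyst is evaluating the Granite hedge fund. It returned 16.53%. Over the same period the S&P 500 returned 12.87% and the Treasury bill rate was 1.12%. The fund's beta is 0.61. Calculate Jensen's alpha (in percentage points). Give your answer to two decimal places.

CAPM expected return = Rf + β(Rm − Rf) = 1.12% + 0.61 × (12.87% − 1.12%) = 1.12 + 0.61 × 11.75 = 8.2875%
Jensen's α = Rp − E[R] = 16.53% − 8.2875% = 8.2425

8.24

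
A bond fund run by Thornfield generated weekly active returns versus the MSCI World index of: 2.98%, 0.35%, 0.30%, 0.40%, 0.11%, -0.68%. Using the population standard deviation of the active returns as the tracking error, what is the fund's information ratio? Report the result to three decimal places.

0.508

r̄ = (2.98 + 0.35 + 0.3 + 0.4 + 0.11 − 0.68) / 6 = 3.460 / 6 = 0.5767%
Population std dev = √[7.7321 / 6] = 1.1352%
IR = r̄ / tracking error = 0.5767 / 1.1352 = 0.5080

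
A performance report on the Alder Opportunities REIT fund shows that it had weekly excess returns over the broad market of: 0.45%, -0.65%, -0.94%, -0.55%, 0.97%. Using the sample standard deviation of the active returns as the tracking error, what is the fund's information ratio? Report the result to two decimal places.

r̄ = (0.45 − 0.65 − 0.94 − 0.55 + 0.97) / 5 = -0.1440%
Σ(r − r̄)² = 2.6483; sample σ = √(2.6483/4) = 0.8137%
IR = r̄ / tracking error = -0.1440 / 0.8137 = -0.1770

-0.18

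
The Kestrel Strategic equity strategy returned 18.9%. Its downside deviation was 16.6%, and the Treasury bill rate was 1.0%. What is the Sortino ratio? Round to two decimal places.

1.08

Sortino = (Rp − Rf) / σd = (18.9% − 1.0%) / 16.6% = 17.90% / 16.6% = 1.0783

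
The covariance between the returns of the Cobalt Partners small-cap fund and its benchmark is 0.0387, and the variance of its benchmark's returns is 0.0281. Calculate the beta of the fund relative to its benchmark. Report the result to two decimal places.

1.38

β = Cov(Rp, Rm) / Var(Rm) = 0.0387 / 0.0281 = 1.3772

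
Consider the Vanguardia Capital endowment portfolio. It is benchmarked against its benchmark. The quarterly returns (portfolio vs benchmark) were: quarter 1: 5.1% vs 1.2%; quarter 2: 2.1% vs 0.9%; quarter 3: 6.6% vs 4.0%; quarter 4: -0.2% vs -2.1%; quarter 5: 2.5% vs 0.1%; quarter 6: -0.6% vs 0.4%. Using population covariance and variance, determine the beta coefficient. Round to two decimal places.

1.19

r̄p = 2.5833%,  r̄m = 0.7500%
Cov = Σ(rp − r̄p)(rm − r̄m) / 6 = 3.8692
Var(rm) = Σ(rm − r̄m)² / 6 = 3.2425
β = Cov / Var = 3.8692 / 3.2425 = 1.1933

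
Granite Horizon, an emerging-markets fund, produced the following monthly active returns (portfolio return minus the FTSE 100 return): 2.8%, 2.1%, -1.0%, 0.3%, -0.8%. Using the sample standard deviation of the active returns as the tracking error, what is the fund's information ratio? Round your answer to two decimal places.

μ = (2.8 + 2.1 − 1 + 0.3 − 0.8) / 5 = 0.6800%
Sample σ = √[Σ(r − μ)² / 4] = √[11.6680 / 4] = √2.9170 = 1.7079%
IR = μ / tracking error = 0.6800 / 1.7079 = 0.3981

0.40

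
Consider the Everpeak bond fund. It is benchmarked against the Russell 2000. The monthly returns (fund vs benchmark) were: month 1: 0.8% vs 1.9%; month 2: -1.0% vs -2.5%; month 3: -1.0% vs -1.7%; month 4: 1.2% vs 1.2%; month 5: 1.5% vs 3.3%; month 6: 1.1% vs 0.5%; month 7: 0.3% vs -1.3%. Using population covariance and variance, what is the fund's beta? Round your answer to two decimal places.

0.44

r̄p = 0.4143%,  r̄m = 0.2000%
Cov = Σ(rp − r̄p)(rm − r̄m) / 7 = 1.6700
Var(rm) = Σ(rm − r̄m)² / 7 = 3.8200
β = Cov / Var = 1.6700 / 3.8200 = 0.4372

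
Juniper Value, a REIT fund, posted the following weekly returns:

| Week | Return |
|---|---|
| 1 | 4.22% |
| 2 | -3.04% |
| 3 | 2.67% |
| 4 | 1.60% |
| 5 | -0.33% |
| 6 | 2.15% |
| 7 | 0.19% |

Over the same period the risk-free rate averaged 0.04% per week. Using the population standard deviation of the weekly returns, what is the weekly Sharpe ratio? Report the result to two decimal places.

r̄ = (4.22 − 3.04 + 2.67 + 1.6 − 0.33 + 2.15 + 0.19) / 7 = 7.460 / 7 = 1.0657%
Population σ = √[Σ(r − r̄)² / 7] = √[33.5562 / 7] = √4.7937 = 2.1895%
Sharpe = (r̄ − rf) / σ = (1.0657 − 0.04) / 2.1895 = 1.0257 / 2.1895 = 0.4685

0.47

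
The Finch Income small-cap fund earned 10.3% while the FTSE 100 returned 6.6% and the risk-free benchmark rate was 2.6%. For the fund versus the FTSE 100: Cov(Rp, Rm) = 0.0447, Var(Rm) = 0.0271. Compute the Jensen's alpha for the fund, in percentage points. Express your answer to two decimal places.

β = Cov / Var = 0.0447 / 0.0271 = 1.6494
E[R] = Rf + β(Rm − Rf) = 2.6% + 1.6494 × (6.6% − 2.6%) = 9.1976%
α = Rp − E[R] = 10.3% − 9.1976% = 1.1024

1.10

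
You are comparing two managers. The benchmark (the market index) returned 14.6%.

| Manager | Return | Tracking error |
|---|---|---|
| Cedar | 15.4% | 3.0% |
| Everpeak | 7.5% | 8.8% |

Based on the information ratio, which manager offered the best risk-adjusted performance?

Cedar

Cedar: IR = (15.4% − 14.6%) / 3.0% = 0.267
Everpeak: IR = (7.5% − 14.6%) / 8.8% = -0.807
Highest: Cedar (0.267).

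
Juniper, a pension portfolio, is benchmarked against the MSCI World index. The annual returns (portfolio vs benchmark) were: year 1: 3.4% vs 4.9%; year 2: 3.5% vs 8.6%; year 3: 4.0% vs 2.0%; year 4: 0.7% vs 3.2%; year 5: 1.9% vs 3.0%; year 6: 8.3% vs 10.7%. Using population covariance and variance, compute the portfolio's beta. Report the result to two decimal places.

r̄p = 3.6333%,  r̄m = 5.4000%
Cov = Σ(rp − r̄p)(rm − r̄m) / 6 = 5.6317
Var(rm) = Σ(rm − r̄m)² / 6 = 10.1233
β = Cov / Var = 5.6317 / 10.1233 = 0.5563

0.56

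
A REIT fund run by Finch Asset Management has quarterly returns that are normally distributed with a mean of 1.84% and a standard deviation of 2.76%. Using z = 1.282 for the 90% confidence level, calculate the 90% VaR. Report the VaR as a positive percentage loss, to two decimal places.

VaR (as % loss) = −(μ − z·σ) = −(1.84% − 1.282 × 2.76%) = −(-1.69832%) = 1.69832%

1.70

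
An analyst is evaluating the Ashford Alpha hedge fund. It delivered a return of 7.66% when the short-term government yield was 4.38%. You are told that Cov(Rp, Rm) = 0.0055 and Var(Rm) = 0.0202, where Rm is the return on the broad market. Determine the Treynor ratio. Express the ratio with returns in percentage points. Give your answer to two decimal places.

12.05

β = Cov / Var = 0.0055 / 0.0202 = 0.2723
Treynor = (Rp − Rf) / β = (7.66% − 4.38%) / 0.2723 = 3.28 / 0.2723 = 12.0455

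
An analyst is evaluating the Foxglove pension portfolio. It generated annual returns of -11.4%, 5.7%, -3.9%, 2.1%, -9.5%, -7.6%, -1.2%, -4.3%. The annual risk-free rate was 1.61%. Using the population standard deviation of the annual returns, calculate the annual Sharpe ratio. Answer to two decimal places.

-0.99

r̄ = (-11.4 + 5.7 − 3.9 + 2.1 − 9.5 − 7.6 − 1.2 − 4.3) / 8 = -30.10 / 8 = -3.7625%
Σ(r − r̄)² = (-11.4 − (-3.7625))² + (5.7 − (-3.7625))² + … = 236.7588
population σ = √(236.7588 / 8) = √29.5949 = 5.4401%
Sharpe = (r̄ − rf) / σ = (-3.7625 − 1.61) / 5.4401 = -5.3725 / 5.4401 = -0.9876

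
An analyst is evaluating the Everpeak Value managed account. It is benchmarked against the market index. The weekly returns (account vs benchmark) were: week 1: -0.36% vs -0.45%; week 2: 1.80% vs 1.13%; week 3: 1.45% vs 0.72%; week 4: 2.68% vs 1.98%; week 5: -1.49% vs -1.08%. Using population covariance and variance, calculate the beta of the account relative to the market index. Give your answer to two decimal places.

1.37

r̄p = 0.8160%,  r̄m = 0.4600%
Cov = Σ(rp − r̄p)(rm − r̄m) / 5 = 1.6558
Var(rm) = Σ(rm − r̄m)² / 5 = 1.2053
β = Cov / Var = 1.6558 / 1.2053 = 1.3738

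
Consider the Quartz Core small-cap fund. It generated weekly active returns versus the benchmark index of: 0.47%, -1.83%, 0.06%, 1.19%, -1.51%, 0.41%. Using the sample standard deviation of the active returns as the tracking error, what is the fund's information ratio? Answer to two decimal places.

r̄ = (0.47 − 1.83 + 0.06 + 1.19 − 1.51 + 0.41) / 6 = -0.2017%
Σ(r − r̄)² = (0.47 − (-0.2017))² + (-1.83 − (-0.2017))² + … = 7.1937
sample σ = √(7.1937 / 5) = √1.4387 = 1.1995%
IR = r̄ / tracking error = -0.2017 / 1.1995 = -0.1682

-0.17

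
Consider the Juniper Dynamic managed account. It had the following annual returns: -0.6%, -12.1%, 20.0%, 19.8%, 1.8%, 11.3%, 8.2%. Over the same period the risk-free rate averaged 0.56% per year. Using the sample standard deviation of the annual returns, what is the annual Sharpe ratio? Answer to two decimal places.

Mean return r̄ = 48.40 / 7 = 6.9143%
Σ(r − r̄)² = 802.3286; sample σ = √(802.3286/6) = 11.5638%
Sharpe = (r̄ − rf) / σ = (6.9143 − 0.56) / 11.5638 = 6.3543 / 11.5638 = 0.5495

0.55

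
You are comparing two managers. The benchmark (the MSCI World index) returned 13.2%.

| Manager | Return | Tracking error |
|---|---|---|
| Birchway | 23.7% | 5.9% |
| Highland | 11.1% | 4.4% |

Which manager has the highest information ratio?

Birchway

Birchway: IR = (23.7% − 13.2%) / 5.9% = 1.780
Highland: IR = (11.1% − 13.2%) / 4.4% = -0.477
Highest: Birchway (1.780).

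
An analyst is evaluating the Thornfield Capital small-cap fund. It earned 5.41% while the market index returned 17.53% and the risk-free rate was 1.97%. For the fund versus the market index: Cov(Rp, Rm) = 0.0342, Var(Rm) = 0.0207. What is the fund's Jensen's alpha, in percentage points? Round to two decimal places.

-22.27

β = Cov / Var = 0.0342 / 0.0207 = 1.6522
E[R] = Rf + β(Rm − Rf) = 1.97% + 1.6522 × (17.53% − 1.97%) = 27.6782%
α = Rp − E[R] = 5.41% − 27.6782% = -22.2682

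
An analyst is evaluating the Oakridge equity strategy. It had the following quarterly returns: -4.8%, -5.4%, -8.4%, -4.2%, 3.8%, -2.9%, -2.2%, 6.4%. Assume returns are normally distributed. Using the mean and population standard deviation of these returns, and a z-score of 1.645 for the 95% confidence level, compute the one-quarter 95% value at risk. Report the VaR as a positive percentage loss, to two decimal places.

Mean return μ = -17.70 / 8 = -2.2125%
Σ(r − μ)² = (-4.8 − (-2.2125))² + (-5.4 − (-2.2125))² + … = 169.8888
σ = √[169.8888 / 8] = 4.6083%
VaR = −(μ − z·σ) = −(-2.2125 − 1.645 × 4.6083) = −(-9.7932) = 9.7932%

9.79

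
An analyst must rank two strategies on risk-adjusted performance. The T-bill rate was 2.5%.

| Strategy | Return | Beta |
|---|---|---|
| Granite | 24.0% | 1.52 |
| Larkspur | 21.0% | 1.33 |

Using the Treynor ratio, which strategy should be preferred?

Granite

Granite: Treynor = (24.0% − 2.5%) / 1.52 = 14.145
Larkspur: Treynor = (21.0% − 2.5%) / 1.33 = 13.910
Highest: Granite (14.145).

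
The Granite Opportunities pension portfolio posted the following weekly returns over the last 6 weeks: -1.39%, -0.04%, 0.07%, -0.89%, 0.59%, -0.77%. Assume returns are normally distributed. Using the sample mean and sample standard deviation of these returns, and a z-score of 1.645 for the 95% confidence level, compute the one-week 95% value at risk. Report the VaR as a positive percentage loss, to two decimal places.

r̄ = (-1.39 − 0.04 + 0.07 − 0.89 + 0.59 − 0.77) / 6 = -0.4050%
Sample std dev = √[2.6876 / 5] = 0.7332%
VaR = −(r̄ − z·σ) = −(-0.4050 − 1.645 × 0.7332) = −(-1.6111) = 1.6111%

1.61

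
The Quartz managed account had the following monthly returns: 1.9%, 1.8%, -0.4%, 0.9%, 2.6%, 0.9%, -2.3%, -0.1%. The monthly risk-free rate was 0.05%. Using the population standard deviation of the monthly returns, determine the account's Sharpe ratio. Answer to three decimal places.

0.418

Mean return r̄ = 5.30 / 8 = 0.6625%
Σ(r − r̄)² = 17.1788; population σ = √(17.1788/8) = 1.4654%
Sharpe = (r̄ − rf) / σ = (0.6625 − 0.05) / 1.4654 = 0.6125 / 1.4654 = 0.4180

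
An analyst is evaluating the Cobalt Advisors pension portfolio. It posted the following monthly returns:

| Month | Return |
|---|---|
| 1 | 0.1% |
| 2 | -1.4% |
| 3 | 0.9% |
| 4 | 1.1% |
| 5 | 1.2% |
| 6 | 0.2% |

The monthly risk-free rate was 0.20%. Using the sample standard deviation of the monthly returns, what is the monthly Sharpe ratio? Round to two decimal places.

0.15

r̄ = (0.1 − 1.4 + 0.9 + 1.1 + 1.2 + 0.2) / 6 = 0.3500%
Sample std dev = √[4.7350 / 5] = 0.9731%
Sharpe = (r̄ − rf) / σ = (0.3500 − 0.2) / 0.9731 = 0.1500 / 0.9731 = 0.1541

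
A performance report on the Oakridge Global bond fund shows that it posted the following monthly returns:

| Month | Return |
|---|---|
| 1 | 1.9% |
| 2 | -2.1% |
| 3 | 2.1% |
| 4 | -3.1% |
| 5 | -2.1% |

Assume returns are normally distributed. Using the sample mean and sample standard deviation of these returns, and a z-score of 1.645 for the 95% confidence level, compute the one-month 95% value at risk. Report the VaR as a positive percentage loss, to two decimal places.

Mean return r̄ = -3.30 / 5 = -0.6600%
Sample std dev = √[24.2720 / 4] = 2.4633%
VaR = −(r̄ − z·σ) = −(-0.6600 − 1.645 × 2.4633) = −(-4.7121) = 4.7121%

4.71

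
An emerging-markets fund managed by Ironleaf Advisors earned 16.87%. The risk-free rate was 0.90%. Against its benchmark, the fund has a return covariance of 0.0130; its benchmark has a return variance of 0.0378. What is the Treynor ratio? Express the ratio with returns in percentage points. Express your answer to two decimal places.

46.44

β = Cov / Var = 0.0130 / 0.0378 = 0.3439
Treynor = (Rp − Rf) / β = (16.87% − 0.90%) / 0.3439 = 15.97 / 0.3439 = 46.4379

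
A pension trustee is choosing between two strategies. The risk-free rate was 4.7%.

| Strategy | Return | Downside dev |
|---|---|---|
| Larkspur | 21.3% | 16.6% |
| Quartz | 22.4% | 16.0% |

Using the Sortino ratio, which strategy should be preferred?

Larkspur: Sortino ratio = (21.3% − 4.7%) / 16.6% = 1.000
Quartz: Sortino ratio = (22.4% − 4.7%) / 16.0% = 1.106
Highest: Quartz (1.106).

Quartz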